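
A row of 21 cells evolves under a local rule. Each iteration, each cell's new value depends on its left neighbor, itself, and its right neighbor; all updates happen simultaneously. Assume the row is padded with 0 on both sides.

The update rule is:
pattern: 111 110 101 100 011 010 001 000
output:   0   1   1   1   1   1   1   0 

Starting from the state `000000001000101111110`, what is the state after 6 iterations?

iteration 1: 000000011101111000011
iteration 2: 000000110111001100111
iteration 3: 000001111101111111101
iteration 4: 000011000111000000111
iteration 5: 000111101101100001101
iteration 6: 001100111111110011111

001100111111110011111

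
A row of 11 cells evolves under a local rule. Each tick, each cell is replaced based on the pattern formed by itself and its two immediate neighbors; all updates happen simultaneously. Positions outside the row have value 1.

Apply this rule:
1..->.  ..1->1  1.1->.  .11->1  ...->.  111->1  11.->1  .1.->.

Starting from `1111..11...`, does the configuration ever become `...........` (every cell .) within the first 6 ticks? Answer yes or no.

tick 1: 1111.111..1
tick 2: 1111.111.11
tick 3: 1111.111.11  (fixed point — unchanged through tick 6)
tick 6 is 1111.111.11, still not uniform .

no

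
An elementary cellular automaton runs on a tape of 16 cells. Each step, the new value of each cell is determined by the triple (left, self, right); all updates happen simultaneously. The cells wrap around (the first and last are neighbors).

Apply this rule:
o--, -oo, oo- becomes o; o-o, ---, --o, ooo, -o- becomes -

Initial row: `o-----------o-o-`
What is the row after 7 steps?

-------o--------

-o--------------
--o-------------
---o------------
----o-----------
-----o----------
------o---------
-------o--------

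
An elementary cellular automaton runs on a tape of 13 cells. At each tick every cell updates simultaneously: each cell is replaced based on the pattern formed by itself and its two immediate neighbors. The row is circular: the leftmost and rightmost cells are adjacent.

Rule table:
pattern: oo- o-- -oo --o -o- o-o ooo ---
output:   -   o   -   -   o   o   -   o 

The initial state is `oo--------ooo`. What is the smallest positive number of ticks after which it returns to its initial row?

tick 1: --ooooooo----
tick 2: o--------oooo
tick 3: -ooooooo-----
tick 4: --------ooooo
tick 5: ooooooo------
tick 6: -------ooooo-
tick 7: oooooo------o
tick 8: ------ooooo--
tick 9: ooooo------oo
tick 10: -----ooooo---
tick 11: oooo------ooo
tick 12: ----ooooo----
tick 13: ooo------oooo
tick 14: ---ooooo-----
tick 15: oo------ooooo
tick 16: --ooooo------
tick 17: o------oooooo
tick 18: -ooooo-------
tick 19: ------ooooooo
tick 20: ooooo--------
tick 21: -----ooooooo-
tick 22: oooo--------o
tick 23: ----ooooooo--
tick 24: ooo--------oo
tick 25: ---ooooooo---
tick 26: oo--------ooo

26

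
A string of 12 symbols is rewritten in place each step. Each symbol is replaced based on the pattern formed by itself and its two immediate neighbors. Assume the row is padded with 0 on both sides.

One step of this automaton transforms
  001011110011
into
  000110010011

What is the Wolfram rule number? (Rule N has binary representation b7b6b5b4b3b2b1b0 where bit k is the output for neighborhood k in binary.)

position 5: 111 → 0  (bit 7 = 0)
position 7: 110 → 1  (bit 6 = 1)
position 3: 101 → 1  (bit 5 = 1)
position 8: 100 → 0  (bit 4 = 0)
position 4: 011 → 1  (bit 3 = 1)
position 2: 010 → 0  (bit 2 = 0)
position 1: 001 → 0  (bit 1 = 0)
position 0: 000 → 0  (bit 0 = 0)
bits b7..b0 = 01101000 = 104

104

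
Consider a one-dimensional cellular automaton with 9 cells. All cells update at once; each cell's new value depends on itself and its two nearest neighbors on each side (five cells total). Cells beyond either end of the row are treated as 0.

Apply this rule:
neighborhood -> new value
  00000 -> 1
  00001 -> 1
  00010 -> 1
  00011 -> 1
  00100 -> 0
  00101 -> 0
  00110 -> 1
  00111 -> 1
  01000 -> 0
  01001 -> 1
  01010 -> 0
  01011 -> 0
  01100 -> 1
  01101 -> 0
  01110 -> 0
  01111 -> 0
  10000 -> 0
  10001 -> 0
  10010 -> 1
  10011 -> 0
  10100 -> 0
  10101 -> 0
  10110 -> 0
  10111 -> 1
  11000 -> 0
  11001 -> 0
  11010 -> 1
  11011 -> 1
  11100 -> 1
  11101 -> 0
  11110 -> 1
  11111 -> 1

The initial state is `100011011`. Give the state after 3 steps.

000110101
111101000
101010001

101010001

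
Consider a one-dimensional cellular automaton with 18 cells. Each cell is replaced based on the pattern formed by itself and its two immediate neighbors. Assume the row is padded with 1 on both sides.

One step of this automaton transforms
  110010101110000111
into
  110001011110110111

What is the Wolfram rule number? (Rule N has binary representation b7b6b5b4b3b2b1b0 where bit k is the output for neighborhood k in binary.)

position 0: 111 → 1  (bit 7 = 1)
position 1: 110 → 1  (bit 6 = 1)
position 5: 101 → 1  (bit 5 = 1)
position 2: 100 → 0  (bit 4 = 0)
position 8: 011 → 1  (bit 3 = 1)
position 4: 010 → 0  (bit 2 = 0)
position 3: 001 → 0  (bit 1 = 0)
position 12: 000 → 1  (bit 0 = 1)
bits b7..b0 = 11101001 = 233

233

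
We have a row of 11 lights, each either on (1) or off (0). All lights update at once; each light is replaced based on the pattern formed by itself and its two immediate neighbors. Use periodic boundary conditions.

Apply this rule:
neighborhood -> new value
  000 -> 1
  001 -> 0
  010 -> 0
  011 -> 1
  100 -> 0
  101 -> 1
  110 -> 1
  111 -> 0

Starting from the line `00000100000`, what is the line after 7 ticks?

11110001111
00010101000
11001010011
01000100010
00010001000
11000100011
01010001010

01010001010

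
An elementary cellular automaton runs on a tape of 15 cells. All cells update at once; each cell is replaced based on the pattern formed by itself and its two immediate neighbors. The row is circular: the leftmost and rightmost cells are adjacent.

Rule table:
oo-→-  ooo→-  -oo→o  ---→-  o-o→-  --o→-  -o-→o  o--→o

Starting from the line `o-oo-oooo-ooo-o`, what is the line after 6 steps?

o-oo-o-oo-o-o-o

--o--o----o---o
o-oo-oo---oo--o
--o--o-o--o-o-o
o-oo-o-oo-o-o-o
--o--o-o--o-o-o  (repeats step 3; period 2)
step 6: o-oo-o-oo-o-o-o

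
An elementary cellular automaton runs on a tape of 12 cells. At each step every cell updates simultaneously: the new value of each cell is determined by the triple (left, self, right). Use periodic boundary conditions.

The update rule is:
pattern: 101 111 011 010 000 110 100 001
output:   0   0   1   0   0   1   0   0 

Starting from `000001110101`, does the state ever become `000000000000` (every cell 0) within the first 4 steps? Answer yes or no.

000001010000
000000000000
all cells are 0 at step 2

yes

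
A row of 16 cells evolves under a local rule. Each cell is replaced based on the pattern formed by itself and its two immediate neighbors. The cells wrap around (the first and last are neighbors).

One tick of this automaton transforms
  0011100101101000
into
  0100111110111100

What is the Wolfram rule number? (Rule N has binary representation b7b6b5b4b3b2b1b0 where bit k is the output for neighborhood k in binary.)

118

position 3: 111 → 0  (bit 7 = 0)
position 4: 110 → 1  (bit 6 = 1)
position 8: 101 → 1  (bit 5 = 1)
position 5: 100 → 1  (bit 4 = 1)
position 2: 011 → 0  (bit 3 = 0)
position 7: 010 → 1  (bit 2 = 1)
position 1: 001 → 1  (bit 1 = 1)
position 0: 000 → 0  (bit 0 = 0)
bits b7..b0 = 01110110 = 118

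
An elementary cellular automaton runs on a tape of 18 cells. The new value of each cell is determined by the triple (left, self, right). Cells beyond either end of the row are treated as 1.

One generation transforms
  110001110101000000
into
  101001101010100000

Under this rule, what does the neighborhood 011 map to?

1

At position 5 the neighborhood is 011; the next row has 1 there.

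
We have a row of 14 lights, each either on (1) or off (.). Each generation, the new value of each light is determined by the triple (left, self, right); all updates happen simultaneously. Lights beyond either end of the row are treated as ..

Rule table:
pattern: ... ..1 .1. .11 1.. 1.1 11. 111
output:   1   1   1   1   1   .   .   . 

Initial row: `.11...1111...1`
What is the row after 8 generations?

generation 1: 11.1111...1111
generation 2: 1..1...1111...
generation 3: 11111111...111
generation 4: 1.......1111..
generation 5: 111111111...11
generation 6: 1........1111.
generation 7: 1111111111...1
generation 8: 1.........1111

1.........1111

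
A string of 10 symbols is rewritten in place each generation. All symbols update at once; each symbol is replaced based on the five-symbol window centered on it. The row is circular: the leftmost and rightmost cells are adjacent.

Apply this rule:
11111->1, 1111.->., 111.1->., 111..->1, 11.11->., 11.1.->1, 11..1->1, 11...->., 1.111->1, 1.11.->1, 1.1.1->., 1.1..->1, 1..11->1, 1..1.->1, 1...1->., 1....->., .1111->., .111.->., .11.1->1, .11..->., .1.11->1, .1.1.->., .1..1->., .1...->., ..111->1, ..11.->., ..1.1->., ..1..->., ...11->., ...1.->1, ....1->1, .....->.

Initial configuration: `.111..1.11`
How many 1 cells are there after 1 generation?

7

.1.111.111
count of 1: 7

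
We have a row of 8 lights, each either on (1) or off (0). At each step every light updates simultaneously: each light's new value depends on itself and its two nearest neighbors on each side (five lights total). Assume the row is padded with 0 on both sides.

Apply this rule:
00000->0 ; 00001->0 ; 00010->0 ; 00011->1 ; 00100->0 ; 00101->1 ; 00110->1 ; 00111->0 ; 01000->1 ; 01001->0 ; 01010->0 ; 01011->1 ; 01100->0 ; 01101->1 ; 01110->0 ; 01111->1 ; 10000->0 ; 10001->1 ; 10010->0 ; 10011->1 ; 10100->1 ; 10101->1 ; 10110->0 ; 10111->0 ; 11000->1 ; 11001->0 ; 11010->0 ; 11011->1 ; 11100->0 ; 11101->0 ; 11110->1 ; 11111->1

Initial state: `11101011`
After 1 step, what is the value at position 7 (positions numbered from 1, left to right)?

00001100
position 7 holds 0

0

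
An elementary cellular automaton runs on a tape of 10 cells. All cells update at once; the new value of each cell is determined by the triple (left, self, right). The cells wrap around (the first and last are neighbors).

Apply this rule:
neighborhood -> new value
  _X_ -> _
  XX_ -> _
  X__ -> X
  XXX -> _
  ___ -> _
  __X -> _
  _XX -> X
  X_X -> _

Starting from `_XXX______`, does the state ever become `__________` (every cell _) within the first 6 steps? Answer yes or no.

no

_X__X_____
__X__X____
___X__X___
____X__X__
_____X__X_
______X__X
step 6 is ______X__X, still not uniform _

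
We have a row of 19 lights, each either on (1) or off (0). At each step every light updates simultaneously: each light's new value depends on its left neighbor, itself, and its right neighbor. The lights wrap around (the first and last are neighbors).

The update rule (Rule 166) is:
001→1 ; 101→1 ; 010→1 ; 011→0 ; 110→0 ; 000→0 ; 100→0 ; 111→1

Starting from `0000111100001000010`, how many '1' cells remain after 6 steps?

step 1: 0001011000011000110
step 2: 0011100000100001000
step 3: 0101000001100011000
step 4: 1111000010000100000
step 5: 0110000110001100001
step 6: 1000001000010000011
count of 1: 5

5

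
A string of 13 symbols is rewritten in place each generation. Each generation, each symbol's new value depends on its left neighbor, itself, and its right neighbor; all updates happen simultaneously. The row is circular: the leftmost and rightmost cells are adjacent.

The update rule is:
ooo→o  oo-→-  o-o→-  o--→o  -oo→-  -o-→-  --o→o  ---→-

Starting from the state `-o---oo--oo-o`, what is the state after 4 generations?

--o-o--oo----
-o---oo--o---
o-o-o--oo-o--
-----oo----oo

-----oo----oo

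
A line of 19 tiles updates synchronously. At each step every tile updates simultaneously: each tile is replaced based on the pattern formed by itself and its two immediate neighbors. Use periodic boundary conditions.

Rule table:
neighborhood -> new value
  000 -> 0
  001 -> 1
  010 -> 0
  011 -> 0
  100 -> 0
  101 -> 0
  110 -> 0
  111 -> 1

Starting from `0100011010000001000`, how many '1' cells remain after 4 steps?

3

1000100000000010000
0001000000000100001
0010000000001000010
0100000000010000100
count of 1: 3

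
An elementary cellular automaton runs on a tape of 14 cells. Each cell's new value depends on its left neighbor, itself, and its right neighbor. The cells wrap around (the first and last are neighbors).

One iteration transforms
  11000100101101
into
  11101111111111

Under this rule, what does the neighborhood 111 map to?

1

At position 0 the neighborhood is 111; the next row has 1 there.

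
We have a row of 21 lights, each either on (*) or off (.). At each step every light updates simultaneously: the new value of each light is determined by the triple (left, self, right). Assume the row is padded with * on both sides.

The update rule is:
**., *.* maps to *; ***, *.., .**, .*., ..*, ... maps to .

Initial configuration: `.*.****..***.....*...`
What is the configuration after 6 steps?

*....................

*.*...*....*.........
**...................
.*...................
*....................
*....................  (fixed point — unchanged through step 6)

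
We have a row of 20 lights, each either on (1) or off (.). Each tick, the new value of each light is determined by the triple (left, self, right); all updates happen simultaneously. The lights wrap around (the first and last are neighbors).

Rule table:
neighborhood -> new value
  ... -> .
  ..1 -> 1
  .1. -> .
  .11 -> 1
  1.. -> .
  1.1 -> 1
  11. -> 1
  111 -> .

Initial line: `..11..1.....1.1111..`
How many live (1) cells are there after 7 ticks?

.111.1.....1.11..1..
11.11.....1.111.1...
11111....1.11.11...1
....1...1.111111..11
...1...1.11....1.111
..1...1.111...1.11.1
.1...1.11.1..1.1111.
count of 1: 10

10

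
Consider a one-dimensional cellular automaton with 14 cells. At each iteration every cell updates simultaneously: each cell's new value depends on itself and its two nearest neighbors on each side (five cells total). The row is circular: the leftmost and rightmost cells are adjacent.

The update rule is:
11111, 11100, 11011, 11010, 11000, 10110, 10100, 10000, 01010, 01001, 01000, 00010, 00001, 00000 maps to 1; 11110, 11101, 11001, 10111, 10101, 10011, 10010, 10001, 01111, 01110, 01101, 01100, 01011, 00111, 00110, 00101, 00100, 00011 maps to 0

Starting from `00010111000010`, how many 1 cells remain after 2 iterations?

6

iteration 1: 11100001111101
iteration 2: 00111100010010
count of 1: 6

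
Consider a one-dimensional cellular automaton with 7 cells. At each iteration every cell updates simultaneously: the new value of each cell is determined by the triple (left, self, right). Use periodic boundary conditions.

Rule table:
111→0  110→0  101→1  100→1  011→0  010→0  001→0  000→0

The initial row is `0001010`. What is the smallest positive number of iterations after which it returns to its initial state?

0000101
1000010
0100001
1010000
0101000
0010100
0001010

7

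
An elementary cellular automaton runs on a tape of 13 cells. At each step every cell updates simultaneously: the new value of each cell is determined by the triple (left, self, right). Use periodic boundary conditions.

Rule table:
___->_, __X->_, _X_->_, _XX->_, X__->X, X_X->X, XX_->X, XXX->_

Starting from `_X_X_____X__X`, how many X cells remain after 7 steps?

step 1: X_X_X_____X__
step 2: _X_X_X_____X_
step 3: __X_X_X_____X
step 4: X__X_X_X_____
step 5: _X__X_X_X____
step 6: __X__X_X_X___
step 7: ___X__X_X_X__
count of X: 4

4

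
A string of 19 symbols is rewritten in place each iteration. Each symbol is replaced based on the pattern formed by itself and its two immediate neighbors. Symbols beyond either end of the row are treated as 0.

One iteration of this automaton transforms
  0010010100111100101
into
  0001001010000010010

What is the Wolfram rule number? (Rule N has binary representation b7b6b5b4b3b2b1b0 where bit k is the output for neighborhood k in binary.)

position 11: 111 → 0  (bit 7 = 0)
position 13: 110 → 0  (bit 6 = 0)
position 6: 101 → 1  (bit 5 = 1)
position 3: 100 → 1  (bit 4 = 1)
position 10: 011 → 0  (bit 3 = 0)
position 2: 010 → 0  (bit 2 = 0)
position 1: 001 → 0  (bit 1 = 0)
position 0: 000 → 0  (bit 0 = 0)
bits b7..b0 = 00110000 = 48

48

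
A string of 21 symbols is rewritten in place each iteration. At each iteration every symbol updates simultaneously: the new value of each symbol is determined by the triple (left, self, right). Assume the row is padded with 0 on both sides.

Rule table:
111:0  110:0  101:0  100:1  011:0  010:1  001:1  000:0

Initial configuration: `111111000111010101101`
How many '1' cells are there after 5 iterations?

iteration 1: 000000101000010100001
iteration 2: 000001101100110110011
iteration 3: 000010000011000001100
iteration 4: 000111000100100010010
iteration 5: 001000101111110111111
count of 1: 14

14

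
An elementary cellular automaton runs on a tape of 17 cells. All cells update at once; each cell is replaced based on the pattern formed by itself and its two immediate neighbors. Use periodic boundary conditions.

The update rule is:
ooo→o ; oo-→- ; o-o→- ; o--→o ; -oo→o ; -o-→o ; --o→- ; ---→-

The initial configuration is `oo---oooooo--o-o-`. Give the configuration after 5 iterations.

o-o--o-o-o-o-o-o-

o-o--ooooo-o-o-o-
o-oo-oooo--o-o-o-
o-o--ooo-o-o-o-o-
o-oo-oo--o-o-o-o-
o-o--o-o-o-o-o-o-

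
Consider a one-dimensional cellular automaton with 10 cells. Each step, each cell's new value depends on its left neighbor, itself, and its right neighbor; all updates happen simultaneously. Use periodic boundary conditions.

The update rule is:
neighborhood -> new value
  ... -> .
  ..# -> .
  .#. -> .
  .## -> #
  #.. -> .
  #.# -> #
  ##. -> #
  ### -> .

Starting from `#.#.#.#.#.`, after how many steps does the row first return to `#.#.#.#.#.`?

.#.#.#.#.#
#.#.#.#.#.

2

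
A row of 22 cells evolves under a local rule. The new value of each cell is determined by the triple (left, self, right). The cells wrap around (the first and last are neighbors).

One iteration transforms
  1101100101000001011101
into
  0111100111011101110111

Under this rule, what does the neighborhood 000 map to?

1

At position 11 the neighborhood is 000; the next row has 1 there.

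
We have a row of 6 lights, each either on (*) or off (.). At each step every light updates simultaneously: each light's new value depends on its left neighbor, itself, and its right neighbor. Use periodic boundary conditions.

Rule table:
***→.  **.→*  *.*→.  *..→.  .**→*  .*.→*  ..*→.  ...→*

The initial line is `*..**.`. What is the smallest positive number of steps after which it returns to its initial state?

1

*..**.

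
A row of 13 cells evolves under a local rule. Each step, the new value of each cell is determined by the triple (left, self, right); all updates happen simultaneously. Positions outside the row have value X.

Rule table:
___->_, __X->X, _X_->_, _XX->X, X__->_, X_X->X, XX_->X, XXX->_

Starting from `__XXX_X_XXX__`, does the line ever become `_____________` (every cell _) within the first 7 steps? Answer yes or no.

_XX_XX_XX_X_X
XXXXXXXXXX_XX
_________XXX_
________XX_XX
_______XXXXX_
______XX___XX
_____XXX__XX_
step 7 is _____XXX__XX_, still not uniform _

no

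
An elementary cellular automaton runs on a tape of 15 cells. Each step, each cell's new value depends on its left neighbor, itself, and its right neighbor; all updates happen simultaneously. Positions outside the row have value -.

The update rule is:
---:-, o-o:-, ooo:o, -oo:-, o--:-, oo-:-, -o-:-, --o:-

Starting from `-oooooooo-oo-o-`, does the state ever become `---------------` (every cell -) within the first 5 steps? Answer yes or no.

yes

--oooooo-------
---oooo--------
----oo---------
---------------
all cells are - at step 4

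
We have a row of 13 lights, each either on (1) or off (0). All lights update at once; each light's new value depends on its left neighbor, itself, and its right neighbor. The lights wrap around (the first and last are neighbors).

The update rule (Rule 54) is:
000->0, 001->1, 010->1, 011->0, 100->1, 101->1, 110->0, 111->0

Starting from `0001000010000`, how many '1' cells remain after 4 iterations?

7

0011100111000
0100011000100
1110100101110
0001111110001
count of 1: 7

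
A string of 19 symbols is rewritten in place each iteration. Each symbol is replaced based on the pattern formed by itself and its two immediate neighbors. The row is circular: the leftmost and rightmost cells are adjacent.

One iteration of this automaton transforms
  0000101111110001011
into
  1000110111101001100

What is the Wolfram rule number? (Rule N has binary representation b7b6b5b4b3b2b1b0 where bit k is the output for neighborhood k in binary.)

position 7: 111 → 1  (bit 7 = 1)
position 11: 110 → 0  (bit 6 = 0)
position 5: 101 → 1  (bit 5 = 1)
position 0: 100 → 1  (bit 4 = 1)
position 6: 011 → 0  (bit 3 = 0)
position 4: 010 → 1  (bit 2 = 1)
position 3: 001 → 0  (bit 1 = 0)
position 1: 000 → 0  (bit 0 = 0)
bits b7..b0 = 10110100 = 180

180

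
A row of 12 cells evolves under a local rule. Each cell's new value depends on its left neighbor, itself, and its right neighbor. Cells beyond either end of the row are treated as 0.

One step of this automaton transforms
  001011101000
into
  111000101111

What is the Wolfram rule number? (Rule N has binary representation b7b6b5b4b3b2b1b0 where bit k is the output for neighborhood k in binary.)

position 5: 111 → 0  (bit 7 = 0)
position 6: 110 → 1  (bit 6 = 1)
position 3: 101 → 0  (bit 5 = 0)
position 9: 100 → 1  (bit 4 = 1)
position 4: 011 → 0  (bit 3 = 0)
position 2: 010 → 1  (bit 2 = 1)
position 1: 001 → 1  (bit 1 = 1)
position 0: 000 → 1  (bit 0 = 1)
bits b7..b0 = 01010111 = 87

87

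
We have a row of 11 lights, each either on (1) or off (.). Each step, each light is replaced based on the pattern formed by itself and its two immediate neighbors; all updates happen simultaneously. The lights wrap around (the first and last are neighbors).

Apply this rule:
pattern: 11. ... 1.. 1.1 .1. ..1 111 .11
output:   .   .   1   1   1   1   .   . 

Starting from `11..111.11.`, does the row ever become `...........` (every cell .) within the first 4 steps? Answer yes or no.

step 1: ..11...1..1
step 2: 11..1.11111
step 3: ..1111.....
step 4: .1....1....
step 4 is .1....1...., still not uniform .

no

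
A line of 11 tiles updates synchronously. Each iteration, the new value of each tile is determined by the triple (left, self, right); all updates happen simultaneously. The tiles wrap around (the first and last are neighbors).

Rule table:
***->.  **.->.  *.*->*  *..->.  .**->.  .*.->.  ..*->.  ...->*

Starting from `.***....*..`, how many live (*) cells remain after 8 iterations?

iteration 1: .....**...*
iteration 2: .***....*..  (repeats iteration 0; period 2)
iteration 8: .***....*..
count of *: 4

4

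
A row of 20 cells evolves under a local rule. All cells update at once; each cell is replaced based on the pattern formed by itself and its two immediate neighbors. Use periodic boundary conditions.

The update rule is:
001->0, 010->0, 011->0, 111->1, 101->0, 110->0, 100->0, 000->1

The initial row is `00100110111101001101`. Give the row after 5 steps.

00000000011000000000
11111111000011111111
11111110011001111111
11111100000000111111
11111001111110011111

11111001111110011111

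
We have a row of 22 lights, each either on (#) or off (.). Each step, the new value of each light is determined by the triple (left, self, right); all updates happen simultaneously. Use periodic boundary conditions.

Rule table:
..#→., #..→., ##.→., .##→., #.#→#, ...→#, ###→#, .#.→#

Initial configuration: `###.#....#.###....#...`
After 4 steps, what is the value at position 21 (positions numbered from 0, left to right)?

#

step 1: .#.##.##.##.#..##.#.#.
step 2: .##..#..#..##....####.
step 3: .....#..#.....##..##..
step 4: ####.#..#.###........#
position 21 holds #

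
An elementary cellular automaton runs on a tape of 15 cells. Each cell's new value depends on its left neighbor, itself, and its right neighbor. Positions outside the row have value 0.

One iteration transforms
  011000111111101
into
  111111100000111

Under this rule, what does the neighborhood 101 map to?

1

At position 13 the neighborhood is 101; the next row has 1 there.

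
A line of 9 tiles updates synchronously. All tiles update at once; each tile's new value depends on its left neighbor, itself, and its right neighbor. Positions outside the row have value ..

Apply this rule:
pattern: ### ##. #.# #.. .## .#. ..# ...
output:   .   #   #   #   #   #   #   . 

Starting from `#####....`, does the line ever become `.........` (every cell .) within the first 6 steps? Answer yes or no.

no

step 1: #...##...
step 2: ##.####..
step 3: ####..##.
step 4: #..######
step 5: ####....#
step 6: #..##..##
step 6 is #..##..##, still not uniform .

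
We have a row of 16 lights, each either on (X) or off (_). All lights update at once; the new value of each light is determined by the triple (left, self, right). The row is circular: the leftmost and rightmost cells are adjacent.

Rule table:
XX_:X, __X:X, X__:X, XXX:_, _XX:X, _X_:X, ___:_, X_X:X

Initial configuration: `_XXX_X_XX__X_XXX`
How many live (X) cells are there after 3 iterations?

XX_XXXXXXXXXXX_X
_XXX_________XXX
XX_XX_______XX_X
count of X: 7

7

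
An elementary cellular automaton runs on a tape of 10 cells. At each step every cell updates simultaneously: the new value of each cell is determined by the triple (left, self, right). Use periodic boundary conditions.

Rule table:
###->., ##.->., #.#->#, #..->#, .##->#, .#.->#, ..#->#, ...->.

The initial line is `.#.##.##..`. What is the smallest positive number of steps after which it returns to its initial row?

3

####.##.#.
#...##.###
.#.##.##..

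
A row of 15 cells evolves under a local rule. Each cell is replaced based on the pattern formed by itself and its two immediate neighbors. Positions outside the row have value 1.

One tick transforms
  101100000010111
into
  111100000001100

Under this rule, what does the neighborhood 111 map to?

At position 13 the neighborhood is 111; the next row has 0 there.

0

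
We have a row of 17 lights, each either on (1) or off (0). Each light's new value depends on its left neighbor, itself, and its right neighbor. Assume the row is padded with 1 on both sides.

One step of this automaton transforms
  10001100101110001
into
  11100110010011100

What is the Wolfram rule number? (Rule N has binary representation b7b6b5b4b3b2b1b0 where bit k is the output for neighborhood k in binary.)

position 11: 111 → 0  (bit 7 = 0)
position 0: 110 → 1  (bit 6 = 1)
position 9: 101 → 1  (bit 5 = 1)
position 1: 100 → 1  (bit 4 = 1)
position 4: 011 → 0  (bit 3 = 0)
position 8: 010 → 0  (bit 2 = 0)
position 3: 001 → 0  (bit 1 = 0)
position 2: 000 → 1  (bit 0 = 1)
bits b7..b0 = 01110001 = 113

113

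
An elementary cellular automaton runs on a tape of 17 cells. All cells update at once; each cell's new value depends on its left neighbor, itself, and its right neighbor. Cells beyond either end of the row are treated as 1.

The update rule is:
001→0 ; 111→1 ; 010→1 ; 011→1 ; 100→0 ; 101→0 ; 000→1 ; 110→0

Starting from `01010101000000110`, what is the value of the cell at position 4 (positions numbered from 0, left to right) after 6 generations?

01010101011110100
01010101011100100
01010101011000100
01010101010010100
01010101010010100  (fixed point — unchanged through generation 6)
position 4 holds 0

0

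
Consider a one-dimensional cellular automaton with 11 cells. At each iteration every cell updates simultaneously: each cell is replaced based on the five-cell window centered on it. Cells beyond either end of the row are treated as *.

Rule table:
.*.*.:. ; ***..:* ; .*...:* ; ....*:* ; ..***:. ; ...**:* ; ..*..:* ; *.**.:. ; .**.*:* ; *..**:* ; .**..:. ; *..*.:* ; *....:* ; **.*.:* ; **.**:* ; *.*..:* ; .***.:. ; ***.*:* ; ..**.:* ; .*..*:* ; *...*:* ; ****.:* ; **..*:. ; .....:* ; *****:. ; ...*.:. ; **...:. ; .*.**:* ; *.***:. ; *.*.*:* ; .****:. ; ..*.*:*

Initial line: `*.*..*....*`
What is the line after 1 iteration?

**********.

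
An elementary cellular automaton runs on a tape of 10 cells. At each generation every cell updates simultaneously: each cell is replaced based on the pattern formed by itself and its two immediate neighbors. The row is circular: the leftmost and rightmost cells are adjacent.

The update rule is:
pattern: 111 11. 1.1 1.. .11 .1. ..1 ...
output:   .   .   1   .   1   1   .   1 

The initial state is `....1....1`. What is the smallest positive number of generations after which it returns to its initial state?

30

.11.1.11.1
11.1111.11
..11...11.
1.1..1.1..
111..111..
1....1....
1.11.1.11.
111.1111.1
...11...11
.1.1..1.1.
.111..111.
.1....1...
.1.11.1.11
1111.1111.
1...11...1
..1.1..1.1
..111..111
..1....1..
1.1.11.1.1
.1111.1111
11...11...
1..1.1..1.
1..111..11
...1....1.
11.1.11.1.
1.1111.111
.11...11..
.1..1.1..1
11..111..1
....1....1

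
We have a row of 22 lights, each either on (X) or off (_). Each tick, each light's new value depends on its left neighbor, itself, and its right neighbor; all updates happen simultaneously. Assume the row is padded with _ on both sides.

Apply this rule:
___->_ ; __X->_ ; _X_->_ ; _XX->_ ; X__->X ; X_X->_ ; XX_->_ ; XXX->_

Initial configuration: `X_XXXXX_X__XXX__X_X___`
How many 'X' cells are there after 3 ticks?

_________X____X____X__
__________X____X____X_
___________X____X____X
count of X: 3

3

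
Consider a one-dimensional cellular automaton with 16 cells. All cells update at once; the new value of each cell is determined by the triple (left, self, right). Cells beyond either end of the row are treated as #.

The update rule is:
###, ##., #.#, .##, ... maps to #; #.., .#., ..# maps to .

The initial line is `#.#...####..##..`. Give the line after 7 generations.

generation 1: ##..#.####..##..
generation 2: ##...#####..##..
generation 3: ##.#.#####..##..
generation 4: ###.######..##..
generation 5: ##########..##..
generation 6: ##########..##..  (fixed point — unchanged through generation 7)

##########..##..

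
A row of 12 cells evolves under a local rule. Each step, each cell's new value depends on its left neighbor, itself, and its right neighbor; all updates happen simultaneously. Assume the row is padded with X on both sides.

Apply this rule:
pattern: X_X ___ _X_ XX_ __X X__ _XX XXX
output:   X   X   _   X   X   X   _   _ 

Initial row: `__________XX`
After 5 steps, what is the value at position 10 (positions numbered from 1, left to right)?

_

step 1: XXXXXXXXXX__
step 2: _________XXX
step 3: XXXXXXXXX___
step 4: ________XXXX
step 5: XXXXXXXX____
position 10 holds _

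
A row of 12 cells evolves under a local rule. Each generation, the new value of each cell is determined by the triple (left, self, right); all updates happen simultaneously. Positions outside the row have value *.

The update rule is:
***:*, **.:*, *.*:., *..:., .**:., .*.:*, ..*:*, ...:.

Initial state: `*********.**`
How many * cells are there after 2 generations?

*********..*
*********.*.
count of *: 10

10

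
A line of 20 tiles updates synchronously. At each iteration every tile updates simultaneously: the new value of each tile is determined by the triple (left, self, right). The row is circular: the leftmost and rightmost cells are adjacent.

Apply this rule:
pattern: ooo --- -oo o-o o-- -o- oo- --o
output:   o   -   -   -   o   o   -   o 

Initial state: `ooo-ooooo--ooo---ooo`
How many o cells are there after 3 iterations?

10

oo---ooo-oo-o-o-o-oo
o-o-o-o-----o-o-o--o
--o-o-oo---oo-o-ooo-
count of o: 10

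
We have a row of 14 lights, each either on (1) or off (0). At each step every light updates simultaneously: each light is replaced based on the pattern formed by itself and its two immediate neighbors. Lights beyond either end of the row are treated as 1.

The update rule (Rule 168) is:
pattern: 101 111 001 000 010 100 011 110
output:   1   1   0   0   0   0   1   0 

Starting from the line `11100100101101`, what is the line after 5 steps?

00000000001111

11000000011011
10000000010111
00000000001111
00000000001111  (fixed point — unchanged through step 5)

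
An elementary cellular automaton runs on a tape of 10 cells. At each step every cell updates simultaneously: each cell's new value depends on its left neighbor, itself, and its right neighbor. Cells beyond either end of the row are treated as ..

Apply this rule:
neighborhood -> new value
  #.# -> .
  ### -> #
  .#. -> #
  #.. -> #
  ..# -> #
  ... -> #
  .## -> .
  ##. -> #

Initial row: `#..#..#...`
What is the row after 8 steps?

#..##..###

##########
.#########
#.########
#..#######
###.######
.##..#####
#.###.####
#..##..###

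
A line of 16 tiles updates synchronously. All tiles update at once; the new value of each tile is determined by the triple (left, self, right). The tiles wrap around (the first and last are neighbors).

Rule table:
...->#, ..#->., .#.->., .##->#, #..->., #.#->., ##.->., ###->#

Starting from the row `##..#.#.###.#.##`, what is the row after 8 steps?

########...#..##

#.......##....##
..#####.#..##.##
..####.....#..#.
#.###..###......
..##...##..####.
#.#..#.#...###..
.........#.##...
########...#..##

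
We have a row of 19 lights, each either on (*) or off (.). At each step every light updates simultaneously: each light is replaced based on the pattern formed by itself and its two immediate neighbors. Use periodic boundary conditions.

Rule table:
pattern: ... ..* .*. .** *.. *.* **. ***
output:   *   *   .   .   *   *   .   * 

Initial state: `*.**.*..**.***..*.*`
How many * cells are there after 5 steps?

9

step 1: .*..*.**..*.*.**.*.
step 2: *.**.*..**.*.*..*.*
step 3: .*..*.**..*.*.**.*.  (repeats step 1; period 2)
step 5: .*..*.**..*.*.**.*.
count of *: 9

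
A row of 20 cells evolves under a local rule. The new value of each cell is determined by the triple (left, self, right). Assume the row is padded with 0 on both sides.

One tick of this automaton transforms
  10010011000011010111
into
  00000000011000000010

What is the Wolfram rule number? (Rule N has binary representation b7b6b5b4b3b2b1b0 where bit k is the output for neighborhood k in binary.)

position 18: 111 → 1  (bit 7 = 1)
position 7: 110 → 0  (bit 6 = 0)
position 14: 101 → 0  (bit 5 = 0)
position 1: 100 → 0  (bit 4 = 0)
position 6: 011 → 0  (bit 3 = 0)
position 0: 010 → 0  (bit 2 = 0)
position 2: 001 → 0  (bit 1 = 0)
position 9: 000 → 1  (bit 0 = 1)
bits b7..b0 = 10000001 = 129

129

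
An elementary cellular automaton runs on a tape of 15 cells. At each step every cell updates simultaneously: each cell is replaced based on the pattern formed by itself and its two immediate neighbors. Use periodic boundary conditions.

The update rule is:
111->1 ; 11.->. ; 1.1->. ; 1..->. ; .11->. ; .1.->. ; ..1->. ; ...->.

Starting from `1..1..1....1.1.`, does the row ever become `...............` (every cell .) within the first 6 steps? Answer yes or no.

yes

step 1: ...............
all cells are . at step 1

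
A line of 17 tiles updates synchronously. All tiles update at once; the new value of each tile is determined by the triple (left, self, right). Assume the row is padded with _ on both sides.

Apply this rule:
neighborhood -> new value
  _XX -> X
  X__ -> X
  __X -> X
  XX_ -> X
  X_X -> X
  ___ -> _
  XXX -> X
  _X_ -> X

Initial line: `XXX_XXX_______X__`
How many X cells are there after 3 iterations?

iteration 1: XXXXXXXX_____XXX_
iteration 2: XXXXXXXXX___XXXXX
iteration 3: XXXXXXXXXX_XXXXXX
count of X: 16

16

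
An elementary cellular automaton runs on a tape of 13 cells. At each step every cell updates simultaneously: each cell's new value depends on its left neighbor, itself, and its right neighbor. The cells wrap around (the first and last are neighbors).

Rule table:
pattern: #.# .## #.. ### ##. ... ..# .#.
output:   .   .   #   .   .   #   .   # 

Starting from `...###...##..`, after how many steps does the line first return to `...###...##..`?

##....##...##
..###...##...
#....##...###
.###...##....
....##...####
###...##.....
...##...####.
##...##.....#
..##...####..
#...##.....##
.##...####...
...##.....###
##...####....
..##.....###.
#...####....#
.##.....###..
...####....##
##.....###...
..####....##.
#.....###...#
.####....##..
.....###...##
####....##...
....###...##.
###....##...#
...###...##..

26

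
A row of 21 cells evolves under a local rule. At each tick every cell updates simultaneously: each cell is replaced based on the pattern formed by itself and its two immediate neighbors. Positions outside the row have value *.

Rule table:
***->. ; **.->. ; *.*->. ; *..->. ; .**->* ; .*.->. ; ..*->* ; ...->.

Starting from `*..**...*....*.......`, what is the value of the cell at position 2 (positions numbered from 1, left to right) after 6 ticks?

.

..**...*....*.......*
.**...*....*.......**
.*...*....*.......**.
....*....*.......**..
...*....*.......**..*
..*....*.......**..**
position 2 holds .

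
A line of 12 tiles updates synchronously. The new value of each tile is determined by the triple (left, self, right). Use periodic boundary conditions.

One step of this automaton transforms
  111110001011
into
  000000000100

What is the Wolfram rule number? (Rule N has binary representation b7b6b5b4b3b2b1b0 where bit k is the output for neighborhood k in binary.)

32

position 0: 111 → 0  (bit 7 = 0)
position 4: 110 → 0  (bit 6 = 0)
position 9: 101 → 1  (bit 5 = 1)
position 5: 100 → 0  (bit 4 = 0)
position 10: 011 → 0  (bit 3 = 0)
position 8: 010 → 0  (bit 2 = 0)
position 7: 001 → 0  (bit 1 = 0)
position 6: 000 → 0  (bit 0 = 0)
bits b7..b0 = 00100000 = 32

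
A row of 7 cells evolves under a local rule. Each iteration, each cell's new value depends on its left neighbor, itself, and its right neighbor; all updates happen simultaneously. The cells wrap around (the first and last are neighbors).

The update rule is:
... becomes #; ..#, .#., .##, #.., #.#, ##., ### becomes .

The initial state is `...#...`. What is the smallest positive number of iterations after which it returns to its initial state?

2

iteration 1: ##...##
iteration 2: ...#...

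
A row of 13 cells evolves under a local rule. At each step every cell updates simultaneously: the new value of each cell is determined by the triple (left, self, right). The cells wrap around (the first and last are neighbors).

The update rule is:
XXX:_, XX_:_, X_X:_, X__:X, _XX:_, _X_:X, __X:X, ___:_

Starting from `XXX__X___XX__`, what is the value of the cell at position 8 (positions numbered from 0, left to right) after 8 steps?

___XXXX_X__XX
X_X_____XXX__
X_XX___X___XX
____X_XXX_X__
___XX_____XX_
__X__X___X__X
XXXXXXX_XXXXX
_____________
position 8 holds _

_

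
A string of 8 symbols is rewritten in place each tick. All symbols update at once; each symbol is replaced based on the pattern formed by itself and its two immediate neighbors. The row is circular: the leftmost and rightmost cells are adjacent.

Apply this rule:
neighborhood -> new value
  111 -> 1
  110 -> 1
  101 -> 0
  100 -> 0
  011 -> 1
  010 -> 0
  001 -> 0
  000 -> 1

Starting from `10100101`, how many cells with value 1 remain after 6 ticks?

6

tick 1: 10000001
tick 2: 10111101
tick 3: 10111101  (fixed point — unchanged through tick 6)
count of 1: 6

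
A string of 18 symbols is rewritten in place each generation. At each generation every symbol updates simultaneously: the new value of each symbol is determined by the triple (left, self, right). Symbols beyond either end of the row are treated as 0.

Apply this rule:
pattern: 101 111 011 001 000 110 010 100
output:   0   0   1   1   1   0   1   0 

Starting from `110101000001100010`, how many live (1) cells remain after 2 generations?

100101011111001110
101101010000011000
count of 1: 7

7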